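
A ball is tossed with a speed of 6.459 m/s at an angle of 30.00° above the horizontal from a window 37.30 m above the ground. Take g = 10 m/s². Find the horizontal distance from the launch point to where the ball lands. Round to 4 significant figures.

17.19 m

Components: v_x = 6.459 cos 30.00° = 5.5937 m/s, v_y = 6.459 sin 30.00° = 3.2295 m/s.
Vertical: 0 = 37.30 + 3.2295 t − ½(10) t² ⇒ 5.000 t² − 3.2295 t − 37.30 = 0.
t = [3.2295 + √(10.430 + 746.00)] / 10.00 = 3.0733 s.
Horizontal: R = v_x · t = 5.5937 × 3.0733 = 17.19 m.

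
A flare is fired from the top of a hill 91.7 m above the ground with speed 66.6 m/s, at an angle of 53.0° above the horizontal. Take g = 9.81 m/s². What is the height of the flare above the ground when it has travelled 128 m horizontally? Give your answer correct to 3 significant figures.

v_x = 66.6 cos 53.0° = 40.08 m/s, v_y0 = 66.6 sin 53.0° = 53.19 m/s.
Time to reach x = 128 m: t = x / v_x = 128 / 40.08 = 3.194 s.
y = 91.7 + v_y0 t − ½ g t² = 91.7 + 53.19×3.194 − 4.905×3.194² = 212 m.

212 m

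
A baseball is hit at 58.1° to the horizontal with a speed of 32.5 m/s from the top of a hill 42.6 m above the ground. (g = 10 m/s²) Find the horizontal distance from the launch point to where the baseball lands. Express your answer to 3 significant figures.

Components: v_x = 32.5 cos 58.1° = 17.17 m/s, v_y = 32.5 sin 58.1° = 27.59 m/s.
Vertical: 0 = 42.6 + 27.59 t − ½(10) t² ⇒ 5.000 t² − 27.59 t − 42.6 = 0.
t = [27.59 + √(761.2 + 852.0)] / 10.00 = 6.775 s.
Horizontal: R = v_x · t = 17.17 × 6.775 = 116 m.

116 m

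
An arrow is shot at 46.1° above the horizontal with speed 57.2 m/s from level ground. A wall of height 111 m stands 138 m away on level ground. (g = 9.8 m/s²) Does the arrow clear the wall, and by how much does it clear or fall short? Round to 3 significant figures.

v_x = 57.2 cos 46.1° = 39.66 m/s; v_y0 = 57.2 sin 46.1° = 41.22 m/s.
Time to reach the wall: t = 138 / 39.66 = 3.480 s.
Height at that point: y = 41.22×3.480 − 4.900×3.480² = 84.10 m.
That is 111 − 84.10 = 26.9 m below the top of the wall, so the arrow does not clear it.

No — it falls 26.9 m short of clearing the wall.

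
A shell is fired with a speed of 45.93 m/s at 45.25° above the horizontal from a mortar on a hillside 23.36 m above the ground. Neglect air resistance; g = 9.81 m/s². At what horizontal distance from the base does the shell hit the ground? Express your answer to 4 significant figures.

Components: v_x = 45.93 cos 45.25° = 32.335 m/s, v_y = 45.93 sin 45.25° = 32.619 m/s.
Vertical: 0 = 23.36 + 32.619 t − ½(9.81) t² ⇒ 4.905 t² − 32.619 t − 23.36 = 0.
t = [32.619 + √(1064.0 + 458.32)] / 9.810 = 7.3023 s.
Horizontal: R = v_x · t = 32.335 × 7.3023 = 236.1 m.

236.1 m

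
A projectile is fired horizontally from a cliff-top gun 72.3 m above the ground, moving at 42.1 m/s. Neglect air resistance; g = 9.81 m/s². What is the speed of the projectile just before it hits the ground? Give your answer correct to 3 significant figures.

Fall time: t = √(2 × 72.3 / 9.81) = 3.839 s.
At impact: v_x = 42.1 m/s (unchanged), v_y = g t = 9.81 × 3.839 = 37.66 m/s.
Speed = √(v_x² + v_y²) = √(1772 + 1418) = 56.5 m/s.

56.5 m/s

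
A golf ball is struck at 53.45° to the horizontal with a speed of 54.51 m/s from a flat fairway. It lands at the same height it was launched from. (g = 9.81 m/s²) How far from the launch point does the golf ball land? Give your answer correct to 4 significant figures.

Components: v_x = 54.51 cos 53.45° = 32.462 m/s, v_y = 54.51 sin 53.45° = 43.790 m/s.
Time of flight (same landing height): t = 2 v_y / g = 2 × 43.790 / 9.81 = 8.9276 s.
Range: R = v_x · t = 32.462 × 8.9276 = 289.8 m.

289.8 m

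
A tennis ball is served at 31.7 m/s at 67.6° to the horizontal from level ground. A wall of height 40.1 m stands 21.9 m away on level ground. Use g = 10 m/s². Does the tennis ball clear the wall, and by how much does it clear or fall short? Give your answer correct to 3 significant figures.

v_x = 31.7 cos 67.6° = 12.08 m/s; v_y0 = 31.7 sin 67.6° = 29.31 m/s.
Time to reach the wall: t = 21.9 / 12.08 = 1.813 s.
Height at that point: y = 29.31×1.813 − 5.000×1.813² = 36.70 m.
That is 40.1 − 36.70 = 3.40 m below the top of the wall, so the tennis ball does not clear it.

No — it falls 3.40 m short of clearing the wall.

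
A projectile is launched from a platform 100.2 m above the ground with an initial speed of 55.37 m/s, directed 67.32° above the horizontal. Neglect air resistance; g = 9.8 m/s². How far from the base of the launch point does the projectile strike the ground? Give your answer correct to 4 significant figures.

Components: v_x = 55.37 cos 67.32° = 21.350 m/s, v_y = 55.37 sin 67.32° = 51.088 m/s.
Vertical: 0 = 100.2 + 51.088 t − ½(9.8) t² ⇒ 4.900 t² − 51.088 t − 100.2 = 0.
t = [51.088 + √(2610.0 + 1963.9)] / 9.800 = 12.114 s.
Horizontal: R = v_x · t = 21.350 × 12.114 = 258.6 m.

258.6 m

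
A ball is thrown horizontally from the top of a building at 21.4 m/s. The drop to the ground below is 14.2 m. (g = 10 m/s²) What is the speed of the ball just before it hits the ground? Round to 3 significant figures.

Fall time: t = √(2 × 14.2 / 10) = 1.685 s.
At impact: v_x = 21.4 m/s (unchanged), v_y = g t = 10 × 1.685 = 16.85 m/s.
Speed = √(v_x² + v_y²) = √(458.0 + 283.9) = 27.2 m/s.

27.2 m/s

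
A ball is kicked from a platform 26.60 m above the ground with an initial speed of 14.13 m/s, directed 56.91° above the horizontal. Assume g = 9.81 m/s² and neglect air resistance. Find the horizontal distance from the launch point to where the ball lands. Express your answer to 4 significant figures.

29.54 m

Components: v_x = 14.13 cos 56.91° = 7.7144 m/s, v_y = 14.13 sin 56.91° = 11.838 m/s.
Vertical: 0 = 26.60 + 11.838 t − ½(9.81) t² ⇒ 4.905 t² − 11.838 t − 26.60 = 0.
t = [11.838 + √(140.14 + 521.89)] / 9.810 = 3.8296 s.
Horizontal: R = v_x · t = 7.7144 × 3.8296 = 29.54 m.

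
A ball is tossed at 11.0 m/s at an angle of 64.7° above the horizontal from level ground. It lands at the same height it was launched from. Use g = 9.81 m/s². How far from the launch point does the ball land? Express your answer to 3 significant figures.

9.53 m

Components: v_x = 11.0 cos 64.7° = 4.701 m/s, v_y = 11.0 sin 64.7° = 9.945 m/s.
Time of flight (same landing height): t = 2 v_y / g = 2 × 9.945 / 9.81 = 2.028 s.
Range: R = v_x · t = 4.701 × 2.028 = 9.53 m.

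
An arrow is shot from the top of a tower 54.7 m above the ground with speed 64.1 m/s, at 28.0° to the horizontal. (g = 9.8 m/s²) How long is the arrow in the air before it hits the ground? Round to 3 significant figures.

7.61 s

Vertical component: v_y = 64.1 sin 28.0° = 30.09 m/s.
Taking up as positive with launch at y = 54.7 m, landing at y = 0: 0 = 54.7 + 30.09 t − ½(9.8) t².
Solving 4.900 t² − 30.09 t − 54.7 = 0 gives t = [30.09 + √(30.09² + 4·4.900·54.7)] / 9.800 = 7.61 s.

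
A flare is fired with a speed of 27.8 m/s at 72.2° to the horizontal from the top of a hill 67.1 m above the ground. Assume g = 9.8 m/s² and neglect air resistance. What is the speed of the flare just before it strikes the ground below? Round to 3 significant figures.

v_x = 27.8 cos 72.2° = 8.498 m/s is unchanged throughout.
For the vertical component, v_y² = v_y0² + 2 g h = (26.47)² + 2×9.8×67.1 = 2016, so |v_y| = 44.90 m/s.
Impact speed = √(v_x² + v_y²) = √(72.22 + 2016) = 45.7 m/s.

45.7 m/s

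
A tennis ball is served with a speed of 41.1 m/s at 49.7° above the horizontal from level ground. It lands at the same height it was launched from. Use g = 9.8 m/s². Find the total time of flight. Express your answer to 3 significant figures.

Vertical component: v_y = 41.1 sin 49.7° = 31.35 m/s.
For a projectile landing at launch height, time of flight is t = 2 v_y / g = 2 × 31.35 / 9.8 = 6.40 s.

6.40 s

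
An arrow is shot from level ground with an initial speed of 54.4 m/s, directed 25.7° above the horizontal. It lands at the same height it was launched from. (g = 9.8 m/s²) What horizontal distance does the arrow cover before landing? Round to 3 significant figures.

236 m

Components: v_x = 54.4 cos 25.7° = 49.02 m/s, v_y = 54.4 sin 25.7° = 23.59 m/s.
Time of flight (same landing height): t = 2 v_y / g = 2 × 23.59 / 9.8 = 4.814 s.
Range: R = v_x · t = 49.02 × 4.814 = 236 m.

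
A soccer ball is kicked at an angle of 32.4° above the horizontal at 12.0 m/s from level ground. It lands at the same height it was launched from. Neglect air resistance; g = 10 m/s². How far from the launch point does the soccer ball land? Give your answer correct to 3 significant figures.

13.0 m

For level ground, R = v₀² sin(2θ) / g.
sin(2 × 32.4°) = sin 64.80° = 0.9048.
R = (12.0)² × 0.9048 / 10 = 13.0 m.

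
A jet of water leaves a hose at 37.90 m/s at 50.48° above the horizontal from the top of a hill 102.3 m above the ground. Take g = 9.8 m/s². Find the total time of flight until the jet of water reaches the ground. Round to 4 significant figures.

Vertical component: v_y = 37.90 sin 50.48° = 29.236 m/s.
Taking up as positive with launch at y = 102.3 m, landing at y = 0: 0 = 102.3 + 29.236 t − ½(9.8) t².
Solving 4.900 t² − 29.236 t − 102.3 = 0 gives t = [29.236 + √(29.236² + 4·4.900·102.3)] / 9.800 = 8.440 s.

8.440 s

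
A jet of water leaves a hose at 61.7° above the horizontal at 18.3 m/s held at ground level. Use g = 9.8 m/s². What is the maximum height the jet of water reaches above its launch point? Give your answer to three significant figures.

Vertical component of launch velocity: v_y = 18.3 sin 61.7° = 16.11 m/s.
At the highest point the vertical velocity is zero, so v_y² = 2 g h_max.
h_max = (16.11)² / (2 × 9.8) = 259.5 / 19.60 = 13.2 m.

13.2 m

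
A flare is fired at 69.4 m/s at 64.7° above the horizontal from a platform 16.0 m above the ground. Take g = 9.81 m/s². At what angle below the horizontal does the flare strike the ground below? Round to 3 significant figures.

v_x = 69.4 cos 64.7° = 29.66 m/s.
At impact |v_y| = √(v_y0² + 2 g h) = √(62.74² + 2×9.81×16.0) = 65.19 m/s.
Angle below horizontal = arctan(|v_y| / v_x) = arctan(65.19 / 29.66) = 65.5°.

65.5°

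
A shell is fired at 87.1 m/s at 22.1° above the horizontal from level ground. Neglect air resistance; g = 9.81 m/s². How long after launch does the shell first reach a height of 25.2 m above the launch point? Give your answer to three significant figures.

v_y0 = 87.1 sin 22.1° = 32.77 m/s.
Set y = v_y0 t − ½ g t² = 25.2: 4.905 t² − 32.77 t + 25.2 = 0.
t = [32.77 ± √(1074 − 494.4)] / 9.81 = (32.77 ± 24.07) / 9.81, giving t = 0.887 s or t = 5.79 s.
The shell is on the way up at the first time, so t = 0.887 s.

0.887 s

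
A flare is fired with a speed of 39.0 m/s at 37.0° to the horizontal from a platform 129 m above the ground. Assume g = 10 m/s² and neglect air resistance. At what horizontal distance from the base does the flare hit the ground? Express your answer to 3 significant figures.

Components: v_x = 39.0 cos 37.0° = 31.15 m/s, v_y = 39.0 sin 37.0° = 23.47 m/s.
Vertical: 0 = 129 + 23.47 t − ½(10) t² ⇒ 5.000 t² − 23.47 t − 129 = 0.
t = [23.47 + √(550.8 + 2580)] / 10.00 = 7.942 s.
Horizontal: R = v_x · t = 31.15 × 7.942 = 247 m.

247 m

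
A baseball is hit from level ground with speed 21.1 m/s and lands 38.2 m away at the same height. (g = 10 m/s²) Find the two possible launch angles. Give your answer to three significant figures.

Level-ground range: R = v₀² sin(2θ)/g ⇒ sin 2θ = R g / v₀² = 38.2×10/21.1² = 0.8580.
2θ = arcsin(0.8580) = 59.09° or 180° − 59.09° = 120.91°.
So θ = 29.5° or θ = 60.5°.

29.5° and 60.5°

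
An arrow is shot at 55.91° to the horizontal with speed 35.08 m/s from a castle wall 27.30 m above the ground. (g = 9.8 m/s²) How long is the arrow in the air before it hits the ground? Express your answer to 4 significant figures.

6.754 s

Vertical component: v_y = 35.08 sin 55.91° = 29.052 m/s.
Taking up as positive with launch at y = 27.30 m, landing at y = 0: 0 = 27.30 + 29.052 t − ½(9.8) t².
Solving 4.900 t² − 29.052 t − 27.30 = 0 gives t = [29.052 + √(29.052² + 4·4.900·27.30)] / 9.800 = 6.754 s.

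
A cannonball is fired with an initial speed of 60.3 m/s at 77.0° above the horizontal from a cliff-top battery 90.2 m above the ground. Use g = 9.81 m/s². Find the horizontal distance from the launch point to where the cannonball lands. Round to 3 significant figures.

Components: v_x = 60.3 cos 77.0° = 13.56 m/s, v_y = 60.3 sin 77.0° = 58.75 m/s.
Vertical: 0 = 90.2 + 58.75 t − ½(9.81) t² ⇒ 4.905 t² − 58.75 t − 90.2 = 0.
t = [58.75 + √(3452 + 1770)] / 9.810 = 13.36 s.
Horizontal: R = v_x · t = 13.56 × 13.36 = 181 m.

181 m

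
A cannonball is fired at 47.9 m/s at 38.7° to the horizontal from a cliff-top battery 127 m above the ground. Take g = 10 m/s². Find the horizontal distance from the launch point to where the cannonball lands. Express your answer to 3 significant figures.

331 m

Components: v_x = 47.9 cos 38.7° = 37.38 m/s, v_y = 47.9 sin 38.7° = 29.95 m/s.
Vertical: 0 = 127 + 29.95 t − ½(10) t² ⇒ 5.000 t² − 29.95 t − 127 = 0.
t = [29.95 + √(897.0 + 2540)] / 10.00 = 8.858 s.
Horizontal: R = v_x · t = 37.38 × 8.858 = 331 m.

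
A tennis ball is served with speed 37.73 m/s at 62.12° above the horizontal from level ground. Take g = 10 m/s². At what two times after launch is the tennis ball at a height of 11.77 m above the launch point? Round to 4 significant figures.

v_y0 = 37.73 sin 62.12° = 33.351 m/s.
Set y = v_y0 t − ½ g t² = 11.77: 5.000 t² − 33.351 t + 11.77 = 0.
t = [33.351 ± √(1112.3 − 235.40)] / 10 = (33.351 ± 29.612) / 10, giving t = 0.3739 s or t = 6.296 s.
So the tennis ball is at 11.77 m at t = 0.3739 s (rising) and t = 6.296 s (falling).

0.3739 s and 6.296 s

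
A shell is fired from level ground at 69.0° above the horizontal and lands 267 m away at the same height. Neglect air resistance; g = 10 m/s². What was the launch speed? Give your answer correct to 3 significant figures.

63.2 m/s

On level ground, R = v₀² sin(2θ) / g, so v₀ = √(R g / sin 2θ).
sin(2 × 69.0°) = 0.6691.
v₀ = √(267 × 10 / 0.6691) = √3990 = 63.2 m/s.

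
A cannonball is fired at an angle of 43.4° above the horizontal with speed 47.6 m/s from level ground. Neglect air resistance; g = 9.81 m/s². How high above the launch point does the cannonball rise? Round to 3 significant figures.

Vertical component of launch velocity: v_y = 47.6 sin 43.4° = 32.71 m/s.
At the highest point the vertical velocity is zero, so v_y² = 2 g h_max.
h_max = (32.71)² / (2 × 9.81) = 1070 / 19.62 = 54.5 m.

54.5 m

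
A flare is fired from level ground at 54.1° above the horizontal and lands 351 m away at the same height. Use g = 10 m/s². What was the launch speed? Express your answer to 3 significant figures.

60.8 m/s

On level ground, R = v₀² sin(2θ) / g, so v₀ = √(R g / sin 2θ).
sin(2 × 54.1°) = 0.9500.
v₀ = √(351 × 10 / 0.9500) = √3695 = 60.8 m/s.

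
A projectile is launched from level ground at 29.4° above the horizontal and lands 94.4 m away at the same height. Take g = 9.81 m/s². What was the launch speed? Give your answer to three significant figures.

32.9 m/s

On level ground, R = v₀² sin(2θ) / g, so v₀ = √(R g / sin 2θ).
sin(2 × 29.4°) = 0.8554.
v₀ = √(94.4 × 9.81 / 0.8554) = √1083 = 32.9 m/s.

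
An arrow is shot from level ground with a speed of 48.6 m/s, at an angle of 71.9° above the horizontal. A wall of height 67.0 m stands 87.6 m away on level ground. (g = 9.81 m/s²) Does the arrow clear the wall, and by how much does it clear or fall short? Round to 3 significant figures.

v_x = 48.6 cos 71.9° = 15.10 m/s; v_y0 = 48.6 sin 71.9° = 46.20 m/s.
Time to reach the wall: t = 87.6 / 15.10 = 5.801 s.
Height at that point: y = 46.20×5.801 − 4.905×5.801² = 102.9 m.
That is 102.9 − 67.0 = 35.9 m above the top of the wall, so the arrow clears it.

Yes — it clears the wall by 35.9 m.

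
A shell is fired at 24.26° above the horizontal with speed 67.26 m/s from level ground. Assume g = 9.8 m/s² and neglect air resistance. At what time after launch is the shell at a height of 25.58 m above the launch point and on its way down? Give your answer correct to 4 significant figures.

4.473 s

v_y0 = 67.26 sin 24.26° = 27.636 m/s.
Set y = v_y0 t − ½ g t² = 25.58: 4.900 t² − 27.636 t + 25.58 = 0.
t = [27.636 ± √(763.75 − 501.37)] / 9.8 = (27.636 ± 16.198) / 9.8, giving t = 1.167 s or t = 4.473 s.
On the way down corresponds to the larger root: t = 4.473 s.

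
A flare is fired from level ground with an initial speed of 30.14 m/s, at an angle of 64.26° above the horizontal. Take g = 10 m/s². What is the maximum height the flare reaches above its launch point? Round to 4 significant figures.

Vertical component of launch velocity: v_y = 30.14 sin 64.26° = 27.149 m/s.
At the highest point the vertical velocity is zero, so v_y² = 2 g h_max.
h_max = (27.149)² / (2 × 10) = 737.07 / 20.00 = 36.85 m.

36.85 m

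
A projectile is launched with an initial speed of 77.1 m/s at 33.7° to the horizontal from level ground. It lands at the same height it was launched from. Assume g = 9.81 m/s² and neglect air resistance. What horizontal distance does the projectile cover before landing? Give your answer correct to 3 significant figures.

559 m

For level ground, R = v₀² sin(2θ) / g.
sin(2 × 33.7°) = sin 67.40° = 0.9232.
R = (77.1)² × 0.9232 / 9.81 = 559 m.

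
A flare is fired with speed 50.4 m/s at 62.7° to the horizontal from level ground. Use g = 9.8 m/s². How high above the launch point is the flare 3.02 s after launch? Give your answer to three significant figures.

v_y0 = 50.4 sin 62.7° = 44.79 m/s.
y(t) = v_y0 t − ½ g t² = 44.79×3.02 − 4.900×3.02² = 90.6 m.

90.6 m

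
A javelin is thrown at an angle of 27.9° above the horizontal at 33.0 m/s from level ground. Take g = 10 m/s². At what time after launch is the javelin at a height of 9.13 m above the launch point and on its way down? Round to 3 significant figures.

2.29 s

v_y0 = 33.0 sin 27.9° = 15.44 m/s.
Set y = v_y0 t − ½ g t² = 9.13: 5.000 t² − 15.44 t + 9.13 = 0.
t = [15.44 ± √(238.4 − 182.6)] / 10 = (15.44 ± 7.470) / 10, giving t = 0.797 s or t = 2.29 s.
On the way down corresponds to the larger root: t = 2.29 s.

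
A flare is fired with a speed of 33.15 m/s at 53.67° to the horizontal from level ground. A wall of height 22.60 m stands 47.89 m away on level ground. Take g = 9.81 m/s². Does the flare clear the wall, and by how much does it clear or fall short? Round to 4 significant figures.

v_x = 33.15 cos 53.67° = 19.639 m/s; v_y0 = 33.15 sin 53.67° = 26.706 m/s.
Time to reach the wall: t = 47.89 / 19.639 = 2.4385 s.
Height at that point: y = 26.706×2.4385 − 4.905×2.4385² = 35.956 m.
That is 35.956 − 22.60 = 13.36 m above the top of the wall, so the flare clears it.

Yes — it clears the wall by 13.36 m.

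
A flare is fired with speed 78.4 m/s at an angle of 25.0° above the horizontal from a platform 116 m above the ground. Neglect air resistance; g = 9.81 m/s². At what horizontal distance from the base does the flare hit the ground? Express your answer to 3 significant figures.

Components: v_x = 78.4 cos 25.0° = 71.05 m/s, v_y = 78.4 sin 25.0° = 33.13 m/s.
Vertical: 0 = 116 + 33.13 t − ½(9.81) t² ⇒ 4.905 t² − 33.13 t − 116 = 0.
t = [33.13 + √(1098 + 2276)] / 9.810 = 9.298 s.
Horizontal: R = v_x · t = 71.05 × 9.298 = 661 m.

661 m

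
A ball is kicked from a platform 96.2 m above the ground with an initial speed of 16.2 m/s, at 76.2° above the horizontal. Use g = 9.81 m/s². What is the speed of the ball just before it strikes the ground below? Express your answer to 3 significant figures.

v_x = 16.2 cos 76.2° = 3.864 m/s is unchanged throughout.
For the vertical component, v_y² = v_y0² + 2 g h = (15.73)² + 2×9.81×96.2 = 2135, so |v_y| = 46.21 m/s.
Impact speed = √(v_x² + v_y²) = √(14.93 + 2135) = 46.4 m/s.

46.4 m/s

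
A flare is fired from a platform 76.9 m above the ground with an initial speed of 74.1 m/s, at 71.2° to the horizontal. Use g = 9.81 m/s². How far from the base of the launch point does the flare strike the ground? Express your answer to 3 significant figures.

Components: v_x = 74.1 cos 71.2° = 23.88 m/s, v_y = 74.1 sin 71.2° = 70.15 m/s.
Vertical: 0 = 76.9 + 70.15 t − ½(9.81) t² ⇒ 4.905 t² − 70.15 t − 76.9 = 0.
t = [70.15 + √(4921 + 1509)] / 9.810 = 15.32 s.
Horizontal: R = v_x · t = 23.88 × 15.32 = 366 m.

366 m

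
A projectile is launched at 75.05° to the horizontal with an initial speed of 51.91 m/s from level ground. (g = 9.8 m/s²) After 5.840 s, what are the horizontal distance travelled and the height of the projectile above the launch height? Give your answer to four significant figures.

v_x = 51.91 cos 75.05° = 13.392 m/s; v_y0 = 51.91 sin 75.05° = 50.153 m/s.
x = v_x t = 13.392 × 5.840 = 78.21 m.
y = v_y0 t − ½ g t² = 50.153×5.840 − 4.900×5.840² = 125.8 m.

x = 78.21 m, y = 125.8 m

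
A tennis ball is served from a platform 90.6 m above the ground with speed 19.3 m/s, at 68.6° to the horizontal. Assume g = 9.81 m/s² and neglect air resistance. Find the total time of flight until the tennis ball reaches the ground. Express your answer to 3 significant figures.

Vertical component: v_y = 19.3 sin 68.6° = 17.97 m/s.
Taking up as positive with launch at y = 90.6 m, landing at y = 0: 0 = 90.6 + 17.97 t − ½(9.81) t².
Solving 4.905 t² − 17.97 t − 90.6 = 0 gives t = [17.97 + √(17.97² + 4·4.905·90.6)] / 9.810 = 6.50 s.

6.50 s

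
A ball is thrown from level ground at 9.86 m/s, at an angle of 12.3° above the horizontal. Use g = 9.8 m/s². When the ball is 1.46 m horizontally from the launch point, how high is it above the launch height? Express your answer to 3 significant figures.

v_x = 9.86 cos 12.3° = 9.634 m/s, v_y0 = 9.86 sin 12.3° = 2.100 m/s.
Time to reach x = 1.46 m: t = x / v_x = 1.46 / 9.634 = 0.1515 s.
y = v_y0 t − ½ g t² = 2.100×0.1515 − 4.900×0.1515² = 0.206 m.

0.206 m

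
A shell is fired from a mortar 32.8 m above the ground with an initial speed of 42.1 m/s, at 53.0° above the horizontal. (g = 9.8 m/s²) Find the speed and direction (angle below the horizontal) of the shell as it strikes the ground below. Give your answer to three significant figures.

49.1 m/s at 59.0° below the horizontal

v_x = 42.1 cos 53.0° = 25.34 m/s (constant).
|v_y| at impact = √((33.62)² + 2×9.8×32.8) = 42.11 m/s.
Speed = √(25.34² + 42.11²) = 49.1 m/s; angle = arctan(42.11/25.34) = 59.0° below horizontal.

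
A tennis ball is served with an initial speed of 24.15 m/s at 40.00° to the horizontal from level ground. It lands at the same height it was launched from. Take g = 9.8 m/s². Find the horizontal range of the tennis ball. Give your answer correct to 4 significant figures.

Components: v_x = 24.15 cos 40.00° = 18.500 m/s, v_y = 24.15 sin 40.00° = 15.523 m/s.
Time of flight (same landing height): t = 2 v_y / g = 2 × 15.523 / 9.8 = 3.1680 s.
Range: R = v_x · t = 18.500 × 3.1680 = 58.61 m.

58.61 m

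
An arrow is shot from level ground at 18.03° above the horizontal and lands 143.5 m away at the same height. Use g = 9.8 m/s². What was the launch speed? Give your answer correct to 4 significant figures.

48.88 m/s

On level ground, R = v₀² sin(2θ) / g, so v₀ = √(R g / sin 2θ).
sin(2 × 18.03°) = 0.5886.
v₀ = √(143.5 × 9.8 / 0.5886) = √2389.2 = 48.88 m/s.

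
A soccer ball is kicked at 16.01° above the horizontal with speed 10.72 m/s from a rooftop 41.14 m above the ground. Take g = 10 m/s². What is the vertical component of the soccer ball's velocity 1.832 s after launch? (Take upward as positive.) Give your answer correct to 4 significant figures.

-15.36 m/s

Initial vertical component: v_y0 = 10.72 sin 16.01° = 2.9566 m/s.
v_y(t) = v_y0 − g t = 2.9566 − 10 × 1.832 = -15.36 m/s.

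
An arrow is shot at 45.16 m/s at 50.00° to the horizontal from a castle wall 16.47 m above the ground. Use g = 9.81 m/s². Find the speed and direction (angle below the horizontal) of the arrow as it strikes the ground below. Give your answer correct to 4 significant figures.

48.61 m/s at 53.33° below the horizontal

v_x = 45.16 cos 50.00° = 29.028 m/s (constant).
|v_y| at impact = √((34.595)² + 2×9.81×16.47) = 38.987 m/s.
Speed = √(29.028² + 38.987²) = 48.61 m/s; angle = arctan(38.987/29.028) = 53.33° below horizontal.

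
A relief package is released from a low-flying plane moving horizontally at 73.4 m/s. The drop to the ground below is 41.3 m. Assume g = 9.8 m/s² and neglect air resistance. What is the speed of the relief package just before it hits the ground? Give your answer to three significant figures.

78.7 m/s

Fall time: t = √(2 × 41.3 / 9.8) = 2.903 s.
At impact: v_x = 73.4 m/s (unchanged), v_y = g t = 9.8 × 2.903 = 28.45 m/s.
Speed = √(v_x² + v_y²) = √(5388 + 809.4) = 78.7 m/s.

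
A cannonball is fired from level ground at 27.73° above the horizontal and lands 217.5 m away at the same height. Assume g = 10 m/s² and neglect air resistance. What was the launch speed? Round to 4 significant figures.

On level ground, R = v₀² sin(2θ) / g, so v₀ = √(R g / sin 2θ).
sin(2 × 27.73°) = 0.8237.
v₀ = √(217.5 × 10 / 0.8237) = √2640.5 = 51.39 m/s.

51.39 m/s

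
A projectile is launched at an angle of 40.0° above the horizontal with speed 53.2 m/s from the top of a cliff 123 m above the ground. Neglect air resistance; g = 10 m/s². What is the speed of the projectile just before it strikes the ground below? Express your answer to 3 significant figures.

v_x = 53.2 cos 40.0° = 40.75 m/s is unchanged throughout.
For the vertical component, v_y² = v_y0² + 2 g h = (34.20)² + 2×10×123 = 3630, so |v_y| = 60.25 m/s.
Impact speed = √(v_x² + v_y²) = √(1661 + 3630) = 72.7 m/s.

72.7 m/s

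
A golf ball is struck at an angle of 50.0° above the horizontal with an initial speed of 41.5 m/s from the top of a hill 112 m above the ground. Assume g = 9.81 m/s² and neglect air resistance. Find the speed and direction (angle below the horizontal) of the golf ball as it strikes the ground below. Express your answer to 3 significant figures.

v_x = 41.5 cos 50.0° = 26.68 m/s (constant).
|v_y| at impact = √((31.79)² + 2×9.81×112) = 56.64 m/s.
Speed = √(26.68² + 56.64²) = 62.6 m/s; angle = arctan(56.64/26.68) = 64.8° below horizontal.

62.6 m/s at 64.8° below the horizontal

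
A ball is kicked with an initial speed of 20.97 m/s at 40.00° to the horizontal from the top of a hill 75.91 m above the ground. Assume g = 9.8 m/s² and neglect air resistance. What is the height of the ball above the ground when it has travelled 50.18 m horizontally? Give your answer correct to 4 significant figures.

70.20 m

v_x = 20.97 cos 40.00° = 16.064 m/s, v_y0 = 20.97 sin 40.00° = 13.479 m/s.
Time to reach x = 50.18 m: t = x / v_x = 50.18 / 16.064 = 3.1238 s.
y = 75.91 + v_y0 t − ½ g t² = 75.91 + 13.479×3.1238 − 4.900×3.1238² = 70.20 m.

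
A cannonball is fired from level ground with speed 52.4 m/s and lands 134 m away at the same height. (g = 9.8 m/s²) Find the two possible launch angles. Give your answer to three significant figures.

14.3° and 75.7°

Level-ground range: R = v₀² sin(2θ)/g ⇒ sin 2θ = R g / v₀² = 134×9.8/52.4² = 0.4783.
2θ = arcsin(0.4783) = 28.57° or 180° − 28.57° = 151.43°.
So θ = 14.3° or θ = 75.7°.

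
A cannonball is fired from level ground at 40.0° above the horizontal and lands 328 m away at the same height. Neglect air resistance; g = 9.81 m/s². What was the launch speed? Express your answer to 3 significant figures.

On level ground, R = v₀² sin(2θ) / g, so v₀ = √(R g / sin 2θ).
sin(2 × 40.0°) = 0.9848.
v₀ = √(328 × 9.81 / 0.9848) = √3267 = 57.2 m/s.

57.2 m/s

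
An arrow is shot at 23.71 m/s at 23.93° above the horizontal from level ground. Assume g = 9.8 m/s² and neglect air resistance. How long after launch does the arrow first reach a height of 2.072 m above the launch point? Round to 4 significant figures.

0.2464 s

v_y0 = 23.71 sin 23.93° = 9.6173 m/s.
Set y = v_y0 t − ½ g t² = 2.072: 4.900 t² − 9.6173 t + 2.072 = 0.
t = [9.6173 ± √(92.492 − 40.611)] / 9.8 = (9.6173 ± 7.2028) / 9.8, giving t = 0.2464 s or t = 1.716 s.
The arrow is on the way up at the first time, so t = 0.2464 s.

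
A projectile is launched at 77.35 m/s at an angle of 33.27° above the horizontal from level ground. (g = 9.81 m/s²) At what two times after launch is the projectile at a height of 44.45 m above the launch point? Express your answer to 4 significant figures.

1.219 s and 7.432 s

v_y0 = 77.35 sin 33.27° = 42.433 m/s.
Set y = v_y0 t − ½ g t² = 44.45: 4.905 t² − 42.433 t + 44.45 = 0.
t = [42.433 ± √(1800.6 − 872.11)] / 9.81 = (42.433 ± 30.471) / 9.81, giving t = 1.219 s or t = 7.432 s.
So the projectile is at 44.45 m at t = 1.219 s (rising) and t = 7.432 s (falling).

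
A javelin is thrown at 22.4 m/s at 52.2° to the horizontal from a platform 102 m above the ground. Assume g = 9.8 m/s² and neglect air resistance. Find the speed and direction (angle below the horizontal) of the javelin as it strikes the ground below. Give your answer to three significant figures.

50.0 m/s at 74.1° below the horizontal

v_x = 22.4 cos 52.2° = 13.73 m/s (constant).
|v_y| at impact = √((17.70)² + 2×9.8×102) = 48.09 m/s.
Speed = √(13.73² + 48.09²) = 50.0 m/s; angle = arctan(48.09/13.73) = 74.1° below horizontal.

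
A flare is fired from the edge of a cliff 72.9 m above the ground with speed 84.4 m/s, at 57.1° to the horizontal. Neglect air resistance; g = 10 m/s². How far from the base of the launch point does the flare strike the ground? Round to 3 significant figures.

694 m

Components: v_x = 84.4 cos 57.1° = 45.84 m/s, v_y = 84.4 sin 57.1° = 70.86 m/s.
Vertical: 0 = 72.9 + 70.86 t − ½(10) t² ⇒ 5.000 t² − 70.86 t − 72.9 = 0.
t = [70.86 + √(5021 + 1458)] / 10.00 = 15.14 s.
Horizontal: R = v_x · t = 45.84 × 15.14 = 694 m.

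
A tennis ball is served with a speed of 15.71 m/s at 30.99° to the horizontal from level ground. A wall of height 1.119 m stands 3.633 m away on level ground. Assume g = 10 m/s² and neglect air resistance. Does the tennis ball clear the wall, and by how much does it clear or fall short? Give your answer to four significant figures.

Yes — it clears the wall by 0.6992 m.

v_x = 15.71 cos 30.99° = 13.468 m/s; v_y0 = 15.71 sin 30.99° = 8.0889 m/s.
Time to reach the wall: t = 3.633 / 13.468 = 0.26975 s.
Height at that point: y = 8.0889×0.26975 − 5.000×0.26975² = 1.8182 m.
That is 1.8182 − 1.119 = 0.6992 m above the top of the wall, so the tennis ball clears it.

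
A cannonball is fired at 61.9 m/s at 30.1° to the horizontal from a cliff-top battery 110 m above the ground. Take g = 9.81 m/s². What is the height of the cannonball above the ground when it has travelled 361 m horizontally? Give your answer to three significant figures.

v_x = 61.9 cos 30.1° = 53.55 m/s, v_y0 = 61.9 sin 30.1° = 31.04 m/s.
Time to reach x = 361 m: t = x / v_x = 361 / 53.55 = 6.741 s.
y = 110 + v_y0 t − ½ g t² = 110 + 31.04×6.741 − 4.905×6.741² = 96.4 m.

96.4 m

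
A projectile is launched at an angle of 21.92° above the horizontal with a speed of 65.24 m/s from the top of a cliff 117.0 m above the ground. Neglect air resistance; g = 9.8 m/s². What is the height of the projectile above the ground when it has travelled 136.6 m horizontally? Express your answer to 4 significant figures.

v_x = 65.24 cos 21.92° = 60.524 m/s, v_y0 = 65.24 sin 21.92° = 24.355 m/s.
Time to reach x = 136.6 m: t = x / v_x = 136.6 / 60.524 = 2.2570 s.
y = 117.0 + v_y0 t − ½ g t² = 117.0 + 24.355×2.2570 − 4.900×2.2570² = 147.0 m.

147.0 m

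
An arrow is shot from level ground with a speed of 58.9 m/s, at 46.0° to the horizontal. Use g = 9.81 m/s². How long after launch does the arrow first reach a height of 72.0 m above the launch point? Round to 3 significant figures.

2.33 s

v_y0 = 58.9 sin 46.0° = 42.37 m/s.
Set y = v_y0 t − ½ g t² = 72.0: 4.905 t² − 42.37 t + 72.0 = 0.
t = [42.37 ± √(1795 − 1413)] / 9.81 = (42.37 ± 19.54) / 9.81, giving t = 2.33 s or t = 6.31 s.
The arrow is on the way up at the first time, so t = 2.33 s.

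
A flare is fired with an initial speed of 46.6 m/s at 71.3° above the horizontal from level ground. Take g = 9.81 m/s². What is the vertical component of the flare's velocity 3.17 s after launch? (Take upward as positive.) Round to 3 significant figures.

Initial vertical component: v_y0 = 46.6 sin 71.3° = 44.14 m/s.
v_y(t) = v_y0 − g t = 44.14 − 9.81 × 3.17 = 13.0 m/s.

13.0 m/s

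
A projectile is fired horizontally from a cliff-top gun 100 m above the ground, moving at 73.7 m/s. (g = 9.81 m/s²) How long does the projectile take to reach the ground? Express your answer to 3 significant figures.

4.52 s

The horizontal speed doesn't affect the fall. With v_y0 = 0, h = ½ g t².
t = √(2 × 100 / 9.81) = √20.39 = 4.52 s.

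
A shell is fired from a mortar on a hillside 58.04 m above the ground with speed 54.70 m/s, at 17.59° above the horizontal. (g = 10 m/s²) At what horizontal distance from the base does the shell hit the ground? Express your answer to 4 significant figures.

283.7 m

Components: v_x = 54.70 cos 17.59° = 52.142 m/s, v_y = 54.70 sin 17.59° = 16.531 m/s.
Vertical: 0 = 58.04 + 16.531 t − ½(10) t² ⇒ 5.000 t² − 16.531 t − 58.04 = 0.
t = [16.531 + √(273.27 + 1160.8)] / 10.00 = 5.4400 s.
Horizontal: R = v_x · t = 52.142 × 5.4400 = 283.7 m.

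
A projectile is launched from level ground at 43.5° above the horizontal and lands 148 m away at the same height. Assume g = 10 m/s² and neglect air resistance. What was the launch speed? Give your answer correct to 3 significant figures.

On level ground, R = v₀² sin(2θ) / g, so v₀ = √(R g / sin 2θ).
sin(2 × 43.5°) = 0.9986.
v₀ = √(148 × 10 / 0.9986) = √1482 = 38.5 m/s.

38.5 m/s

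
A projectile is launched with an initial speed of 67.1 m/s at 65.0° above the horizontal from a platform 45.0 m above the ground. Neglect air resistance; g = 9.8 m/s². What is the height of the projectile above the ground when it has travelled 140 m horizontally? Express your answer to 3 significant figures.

v_x = 67.1 cos 65.0° = 28.36 m/s, v_y0 = 67.1 sin 65.0° = 60.81 m/s.
Time to reach x = 140 m: t = x / v_x = 140 / 28.36 = 4.937 s.
y = 45.0 + v_y0 t − ½ g t² = 45.0 + 60.81×4.937 − 4.900×4.937² = 226 m.

226 m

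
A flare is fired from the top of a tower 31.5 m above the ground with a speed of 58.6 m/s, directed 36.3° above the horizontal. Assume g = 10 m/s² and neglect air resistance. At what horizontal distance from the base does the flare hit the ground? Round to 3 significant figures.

Components: v_x = 58.6 cos 36.3° = 47.23 m/s, v_y = 58.6 sin 36.3° = 34.69 m/s.
Vertical: 0 = 31.5 + 34.69 t − ½(10) t² ⇒ 5.000 t² − 34.69 t − 31.5 = 0.
t = [34.69 + √(1203 + 630.0)] / 10.00 = 7.750 s.
Horizontal: R = v_x · t = 47.23 × 7.750 = 366 m.

366 m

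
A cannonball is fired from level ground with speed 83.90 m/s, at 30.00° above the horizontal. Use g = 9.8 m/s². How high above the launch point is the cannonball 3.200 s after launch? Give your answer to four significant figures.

v_y0 = 83.90 sin 30.00° = 41.950 m/s.
y(t) = v_y0 t − ½ g t² = 41.950×3.200 − 4.900×3.200² = 84.06 m.

84.06 m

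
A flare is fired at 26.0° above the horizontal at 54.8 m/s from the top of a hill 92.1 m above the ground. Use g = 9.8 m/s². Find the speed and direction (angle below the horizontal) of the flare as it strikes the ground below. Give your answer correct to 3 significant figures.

v_x = 54.8 cos 26.0° = 49.25 m/s (constant).
|v_y| at impact = √((24.02)² + 2×9.8×92.1) = 48.81 m/s.
Speed = √(49.25² + 48.81²) = 69.3 m/s; angle = arctan(48.81/49.25) = 44.7° below horizontal.

69.3 m/s at 44.7° below the horizontal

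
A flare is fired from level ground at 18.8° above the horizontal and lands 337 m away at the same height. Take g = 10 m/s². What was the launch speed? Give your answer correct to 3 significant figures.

On level ground, R = v₀² sin(2θ) / g, so v₀ = √(R g / sin 2θ).
sin(2 × 18.8°) = 0.6101.
v₀ = √(337 × 10 / 0.6101) = √5524 = 74.3 m/s.

74.3 m/s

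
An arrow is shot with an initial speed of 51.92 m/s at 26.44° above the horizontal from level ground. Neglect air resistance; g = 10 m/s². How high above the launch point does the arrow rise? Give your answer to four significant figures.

Vertical component of launch velocity: v_y = 51.92 sin 26.44° = 23.118 m/s.
At the highest point the vertical velocity is zero, so v_y² = 2 g h_max.
h_max = (23.118)² / (2 × 10) = 534.44 / 20.00 = 26.72 m.

26.72 m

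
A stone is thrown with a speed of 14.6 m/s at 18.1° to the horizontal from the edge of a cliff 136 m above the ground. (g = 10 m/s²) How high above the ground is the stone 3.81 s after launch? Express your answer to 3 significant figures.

v_y0 = 14.6 sin 18.1° = 4.536 m/s.
y(t) = 136 + v_y0 t − ½ g t² = 136 + 4.536×3.81 − ½×10×3.81² = 80.7 m.

80.7 m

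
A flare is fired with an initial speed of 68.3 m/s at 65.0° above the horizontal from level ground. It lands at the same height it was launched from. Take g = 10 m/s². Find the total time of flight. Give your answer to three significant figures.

Vertical component: v_y = 68.3 sin 65.0° = 61.90 m/s.
For a projectile landing at launch height, time of flight is t = 2 v_y / g = 2 × 61.90 / 10 = 12.4 s.

12.4 s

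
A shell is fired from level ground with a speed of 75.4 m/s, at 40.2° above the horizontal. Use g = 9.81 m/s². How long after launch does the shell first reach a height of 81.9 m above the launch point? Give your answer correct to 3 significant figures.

2.15 s

v_y0 = 75.4 sin 40.2° = 48.67 m/s.
Set y = v_y0 t − ½ g t² = 81.9: 4.905 t² − 48.67 t + 81.9 = 0.
t = [48.67 ± √(2369 − 1607)] / 9.81 = (48.67 ± 27.60) / 9.81, giving t = 2.15 s or t = 7.77 s.
The shell is on the way up at the first time, so t = 2.15 s.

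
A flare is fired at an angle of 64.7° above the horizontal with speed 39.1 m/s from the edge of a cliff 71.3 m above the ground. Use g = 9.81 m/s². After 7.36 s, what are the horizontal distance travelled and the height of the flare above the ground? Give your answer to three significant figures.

x = 123 m, y = 65.8 m

v_x = 39.1 cos 64.7° = 16.71 m/s; v_y0 = 39.1 sin 64.7° = 35.35 m/s.
x = v_x t = 16.71 × 7.36 = 123 m.
y = 71.3 + v_y0 t − ½ g t² = 65.8 m.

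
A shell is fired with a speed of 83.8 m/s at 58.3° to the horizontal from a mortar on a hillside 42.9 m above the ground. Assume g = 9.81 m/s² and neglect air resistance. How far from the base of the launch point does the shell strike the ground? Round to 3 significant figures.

Components: v_x = 83.8 cos 58.3° = 44.03 m/s, v_y = 83.8 sin 58.3° = 71.30 m/s.
Vertical: 0 = 42.9 + 71.30 t − ½(9.81) t² ⇒ 4.905 t² − 71.30 t − 42.9 = 0.
t = [71.30 + √(5084 + 841.7)] / 9.810 = 15.12 s.
Horizontal: R = v_x · t = 44.03 × 15.12 = 666 m.

666 m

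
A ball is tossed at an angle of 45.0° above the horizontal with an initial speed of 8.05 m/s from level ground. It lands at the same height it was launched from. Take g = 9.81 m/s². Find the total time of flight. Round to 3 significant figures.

1.16 s

Vertical component: v_y = 8.05 sin 45.0° = 5.692 m/s.
For a projectile landing at launch height, time of flight is t = 2 v_y / g = 2 × 5.692 / 9.81 = 1.16 s.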